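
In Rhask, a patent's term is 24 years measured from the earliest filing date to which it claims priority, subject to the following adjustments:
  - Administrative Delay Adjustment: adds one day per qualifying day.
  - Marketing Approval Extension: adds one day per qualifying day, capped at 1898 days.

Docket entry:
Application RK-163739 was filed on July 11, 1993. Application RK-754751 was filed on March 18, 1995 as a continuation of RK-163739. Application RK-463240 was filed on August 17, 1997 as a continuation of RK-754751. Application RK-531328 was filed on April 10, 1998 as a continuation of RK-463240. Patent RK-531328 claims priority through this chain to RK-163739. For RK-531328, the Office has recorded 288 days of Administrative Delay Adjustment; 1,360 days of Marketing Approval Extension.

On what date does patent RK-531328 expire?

2022-01-14

Earliest priority filing: 11 July 1993.
Base term: 11 July 1993 + 24 years → 11 July 2017.
Administrative Delay Adjustment: +288 days → 25 April 2018.
Marketing Approval Extension: 1360 days (within the 1898-day cap) → +1360 days → 14 January 2022.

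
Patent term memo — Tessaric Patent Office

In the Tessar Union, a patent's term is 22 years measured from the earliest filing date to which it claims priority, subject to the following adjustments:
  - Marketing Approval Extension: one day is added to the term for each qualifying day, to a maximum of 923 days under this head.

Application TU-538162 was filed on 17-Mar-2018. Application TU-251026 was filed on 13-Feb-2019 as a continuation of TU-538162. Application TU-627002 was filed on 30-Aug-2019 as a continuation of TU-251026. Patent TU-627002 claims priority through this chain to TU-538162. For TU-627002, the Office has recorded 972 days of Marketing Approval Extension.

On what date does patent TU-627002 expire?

Earliest priority filing: 17 March 2018.
Base term: 17 March 2018 + 22 years → 17 March 2040.
Marketing Approval Extension: 972 days claimed exceeds the 923-day cap, so +923 days → 26 September 2042.

2042-09-26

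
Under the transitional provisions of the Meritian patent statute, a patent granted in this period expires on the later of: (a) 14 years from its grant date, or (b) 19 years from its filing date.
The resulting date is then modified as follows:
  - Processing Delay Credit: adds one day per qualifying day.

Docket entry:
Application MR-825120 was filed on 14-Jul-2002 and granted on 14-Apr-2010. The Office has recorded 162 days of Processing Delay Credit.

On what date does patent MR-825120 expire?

(a) grant + 14 years → 14 April 2024.
(b) filing + 19 years → 14 July 2021.
Later of the two: 14 April 2024.
Processing Delay Credit: +162 days → 23 September 2024.

September 23, 2024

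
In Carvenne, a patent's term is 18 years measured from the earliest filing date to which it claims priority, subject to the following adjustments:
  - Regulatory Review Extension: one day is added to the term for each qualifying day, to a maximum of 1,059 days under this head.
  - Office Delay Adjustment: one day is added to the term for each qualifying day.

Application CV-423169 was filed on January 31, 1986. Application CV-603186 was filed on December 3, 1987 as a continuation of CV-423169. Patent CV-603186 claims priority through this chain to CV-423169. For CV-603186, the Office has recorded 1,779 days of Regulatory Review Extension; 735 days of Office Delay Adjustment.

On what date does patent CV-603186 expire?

Earliest priority filing: 31 January 1986.
Base term: 31 January 1986 + 18 years → 31 January 2004.
Regulatory Review Extension: 1779 days claimed exceeds the 1059-day cap, so +1059 days → 25 December 2006.
Office Delay Adjustment: +735 days → 29 December 2008.

December 29, 2008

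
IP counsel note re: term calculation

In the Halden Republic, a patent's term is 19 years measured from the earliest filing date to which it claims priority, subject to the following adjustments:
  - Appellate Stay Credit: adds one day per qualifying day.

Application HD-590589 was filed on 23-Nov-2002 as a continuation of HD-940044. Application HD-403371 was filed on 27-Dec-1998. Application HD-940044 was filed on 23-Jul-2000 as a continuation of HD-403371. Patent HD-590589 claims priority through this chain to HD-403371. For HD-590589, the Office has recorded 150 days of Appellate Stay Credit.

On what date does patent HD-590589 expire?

May 26, 2018

Earliest priority filing: 27 December 1998.
Base term: 27 December 1998 + 19 years → 27 December 2017.
Appellate Stay Credit: +150 days → 26 May 2018.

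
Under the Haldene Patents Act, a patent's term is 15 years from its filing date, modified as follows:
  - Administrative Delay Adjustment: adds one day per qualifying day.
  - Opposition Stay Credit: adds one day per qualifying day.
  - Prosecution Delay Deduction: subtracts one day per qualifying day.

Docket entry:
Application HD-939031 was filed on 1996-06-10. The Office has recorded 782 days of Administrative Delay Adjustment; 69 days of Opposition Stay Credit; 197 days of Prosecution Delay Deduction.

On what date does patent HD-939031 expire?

March 25, 2013

Base term: filing date + 15 years → 10 June 2011.
Administrative Delay Adjustment: +782 days → 31 July 2013.
Opposition Stay Credit: +69 days → 8 October 2013.
Prosecution Delay Deduction: −197 days → 25 March 2013.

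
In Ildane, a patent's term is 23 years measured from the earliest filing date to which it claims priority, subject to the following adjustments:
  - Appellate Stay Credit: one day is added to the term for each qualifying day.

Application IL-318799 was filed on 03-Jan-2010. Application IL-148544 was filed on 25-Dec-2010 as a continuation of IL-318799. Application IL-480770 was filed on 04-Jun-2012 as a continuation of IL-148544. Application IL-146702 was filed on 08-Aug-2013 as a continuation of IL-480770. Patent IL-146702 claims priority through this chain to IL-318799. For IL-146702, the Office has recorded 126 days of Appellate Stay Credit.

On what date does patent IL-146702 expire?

Earliest priority filing: 3 January 2010.
Base term: 3 January 2010 + 23 years → 3 January 2033.
Appellate Stay Credit: +126 days → 9 May 2033.

May 9, 2033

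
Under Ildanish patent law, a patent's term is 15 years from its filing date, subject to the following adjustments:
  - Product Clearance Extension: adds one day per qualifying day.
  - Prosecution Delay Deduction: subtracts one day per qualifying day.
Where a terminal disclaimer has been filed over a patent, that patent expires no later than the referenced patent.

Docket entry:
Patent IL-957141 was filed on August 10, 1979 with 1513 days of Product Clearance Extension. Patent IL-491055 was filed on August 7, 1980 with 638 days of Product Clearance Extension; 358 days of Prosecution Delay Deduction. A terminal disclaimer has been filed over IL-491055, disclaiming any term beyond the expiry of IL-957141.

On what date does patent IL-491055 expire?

May 13, 1996

Natural term of IL-491055:
  Base: filing + 15 years → 7 August 1995.
  Product Clearance Extension: +638 days → 6 May 1997.
  Prosecution Delay Deduction: −358 days → 13 May 1996.
Expiry of referenced patent IL-957141:
  Base: filing + 15 years → 10 August 1994.
  Product Clearance Extension: +1513 days → 1 October 1998.
Terminal disclaimer: IL-491055 expires on the earlier of 13 May 1996 and 1 October 1998.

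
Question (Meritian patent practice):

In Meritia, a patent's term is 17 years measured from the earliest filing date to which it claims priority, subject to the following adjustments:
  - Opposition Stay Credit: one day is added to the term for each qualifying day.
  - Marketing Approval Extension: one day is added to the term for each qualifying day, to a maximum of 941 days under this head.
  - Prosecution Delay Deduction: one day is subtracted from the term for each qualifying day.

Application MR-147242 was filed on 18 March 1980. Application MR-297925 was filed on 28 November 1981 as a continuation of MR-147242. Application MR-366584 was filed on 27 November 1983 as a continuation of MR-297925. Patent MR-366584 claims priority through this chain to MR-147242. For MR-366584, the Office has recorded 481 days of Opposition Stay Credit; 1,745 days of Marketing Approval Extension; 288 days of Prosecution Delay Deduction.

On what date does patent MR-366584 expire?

2000-04-25

Earliest priority filing: 18 March 1980.
Base term: 18 March 1980 + 17 years → 18 March 1997.
Opposition Stay Credit: +481 days → 12 July 1998.
Marketing Approval Extension: 1745 days claimed exceeds the 941-day cap, so +941 days → 7 February 2001.
Prosecution Delay Deduction: −288 days → 25 April 2000.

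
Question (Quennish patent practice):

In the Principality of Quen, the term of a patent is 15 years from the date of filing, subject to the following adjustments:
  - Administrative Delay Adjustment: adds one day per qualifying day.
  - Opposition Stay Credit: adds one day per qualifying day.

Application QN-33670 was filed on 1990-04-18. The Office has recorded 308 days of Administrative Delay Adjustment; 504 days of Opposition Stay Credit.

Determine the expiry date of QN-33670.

Base term: filing date + 15 years → 18 April 2005.
Administrative Delay Adjustment: +308 days → 20 February 2006.
Opposition Stay Credit: +504 days → 9 July 2007.

July 9, 2007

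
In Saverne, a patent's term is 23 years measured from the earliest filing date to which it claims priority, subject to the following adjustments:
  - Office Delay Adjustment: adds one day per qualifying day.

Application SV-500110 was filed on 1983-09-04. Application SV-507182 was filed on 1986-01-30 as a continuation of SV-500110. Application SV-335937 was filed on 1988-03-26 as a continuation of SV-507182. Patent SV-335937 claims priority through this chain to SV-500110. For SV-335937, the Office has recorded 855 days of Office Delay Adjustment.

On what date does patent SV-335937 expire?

Earliest priority filing: 4 September 1983.
Base term: 4 September 1983 + 23 years → 4 September 2006.
Office Delay Adjustment: +855 days → 6 January 2009.

2009-01-06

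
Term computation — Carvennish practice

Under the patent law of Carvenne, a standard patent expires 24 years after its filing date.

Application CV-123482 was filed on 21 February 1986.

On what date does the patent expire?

Filing date + 24 years → 21 February 2010.

February 21, 2010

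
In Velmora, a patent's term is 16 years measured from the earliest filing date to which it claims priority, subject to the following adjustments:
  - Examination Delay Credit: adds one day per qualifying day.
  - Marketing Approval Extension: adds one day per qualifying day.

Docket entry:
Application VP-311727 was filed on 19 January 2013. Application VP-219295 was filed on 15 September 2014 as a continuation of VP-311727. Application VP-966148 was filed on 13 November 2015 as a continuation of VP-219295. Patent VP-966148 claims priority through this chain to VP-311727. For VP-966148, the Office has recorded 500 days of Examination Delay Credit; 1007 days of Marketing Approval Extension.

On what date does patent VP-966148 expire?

Earliest priority filing: 19 January 2013.
Base term: 19 January 2013 + 16 years → 19 January 2029.
Examination Delay Credit: +500 days → 3 June 2030.
Marketing Approval Extension: +1007 days → 6 March 2033.

March 6, 2033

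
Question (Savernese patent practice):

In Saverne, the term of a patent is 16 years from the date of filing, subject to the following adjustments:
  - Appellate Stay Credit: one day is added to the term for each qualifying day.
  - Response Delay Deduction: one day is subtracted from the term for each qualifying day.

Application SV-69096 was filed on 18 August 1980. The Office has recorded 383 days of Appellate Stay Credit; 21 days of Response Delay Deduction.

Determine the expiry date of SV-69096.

Base term: filing date + 16 years → 18 August 1996.
Appellate Stay Credit: +383 days → 5 September 1997.
Response Delay Deduction: −21 days → 15 August 1997.

August 15, 1997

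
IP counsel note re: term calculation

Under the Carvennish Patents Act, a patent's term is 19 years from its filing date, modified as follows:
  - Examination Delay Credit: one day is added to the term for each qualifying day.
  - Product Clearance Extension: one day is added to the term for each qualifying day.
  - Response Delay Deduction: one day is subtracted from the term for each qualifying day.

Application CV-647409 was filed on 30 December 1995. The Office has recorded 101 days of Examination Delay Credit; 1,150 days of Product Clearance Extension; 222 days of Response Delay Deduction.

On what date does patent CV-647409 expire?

Base term: filing date + 19 years → 30 December 2014.
Examination Delay Credit: +101 days → 10 April 2015.
Product Clearance Extension: +1150 days → 3 June 2018.
Response Delay Deduction: −222 days → 24 October 2017.

October 24, 2017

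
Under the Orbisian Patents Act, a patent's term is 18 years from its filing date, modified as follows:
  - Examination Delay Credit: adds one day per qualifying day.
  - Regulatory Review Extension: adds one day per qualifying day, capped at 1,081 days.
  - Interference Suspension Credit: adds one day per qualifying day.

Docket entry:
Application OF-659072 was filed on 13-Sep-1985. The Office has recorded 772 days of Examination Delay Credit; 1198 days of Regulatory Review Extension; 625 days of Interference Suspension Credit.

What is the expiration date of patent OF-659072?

Base term: filing date + 18 years → 13 September 2003.
Examination Delay Credit: +772 days → 24 October 2005.
Regulatory Review Extension: 1198 days claimed exceeds the 1081-day cap, so +1081 days → 9 October 2008.
Interference Suspension Credit: +625 days → 26 June 2010.

2010-06-26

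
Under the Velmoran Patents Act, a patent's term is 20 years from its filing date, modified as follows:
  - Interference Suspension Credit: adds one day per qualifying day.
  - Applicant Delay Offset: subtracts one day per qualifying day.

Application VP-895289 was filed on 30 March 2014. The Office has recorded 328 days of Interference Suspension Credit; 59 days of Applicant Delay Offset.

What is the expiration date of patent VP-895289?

December 24, 2034

Base term: filing date + 20 years → 30 March 2034.
Interference Suspension Credit: +328 days → 21 February 2035.
Applicant Delay Offset: −59 days → 24 December 2034.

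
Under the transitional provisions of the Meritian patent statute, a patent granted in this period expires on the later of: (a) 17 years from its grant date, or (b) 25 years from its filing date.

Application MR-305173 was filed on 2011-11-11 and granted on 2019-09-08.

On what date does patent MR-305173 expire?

2036-11-11

(a) grant + 17 years → 8 September 2036.
(b) filing + 25 years → 11 November 2036.
Later of the two: 11 November 2036.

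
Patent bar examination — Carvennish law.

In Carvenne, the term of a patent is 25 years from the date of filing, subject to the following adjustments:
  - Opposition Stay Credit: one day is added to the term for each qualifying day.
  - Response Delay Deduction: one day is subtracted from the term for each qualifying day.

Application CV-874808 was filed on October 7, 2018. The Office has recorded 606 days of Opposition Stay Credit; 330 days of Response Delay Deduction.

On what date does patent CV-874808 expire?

Base term: filing date + 25 years → 7 October 2043.
Opposition Stay Credit: +606 days → 4 June 2045.
Response Delay Deduction: −330 days → 9 July 2044.

2044-07-09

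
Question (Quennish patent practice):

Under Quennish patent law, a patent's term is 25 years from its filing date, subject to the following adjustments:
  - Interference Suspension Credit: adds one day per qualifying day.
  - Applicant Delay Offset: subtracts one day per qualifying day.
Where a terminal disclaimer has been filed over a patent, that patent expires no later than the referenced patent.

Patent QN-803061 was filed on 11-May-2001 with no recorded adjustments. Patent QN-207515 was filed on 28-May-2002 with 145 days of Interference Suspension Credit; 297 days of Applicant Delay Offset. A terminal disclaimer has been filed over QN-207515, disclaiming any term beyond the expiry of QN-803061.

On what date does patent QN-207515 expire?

Natural term of QN-207515:
  Base: filing + 25 years → 28 May 2027.
  Interference Suspension Credit: +145 days → 20 October 2027.
  Applicant Delay Offset: −297 days → 27 December 2026.
Expiry of referenced patent QN-803061:
  Base: filing + 25 years → 11 May 2026.
Terminal disclaimer: QN-207515 expires on the earlier of 27 December 2026 and 11 May 2026.

May 11, 2026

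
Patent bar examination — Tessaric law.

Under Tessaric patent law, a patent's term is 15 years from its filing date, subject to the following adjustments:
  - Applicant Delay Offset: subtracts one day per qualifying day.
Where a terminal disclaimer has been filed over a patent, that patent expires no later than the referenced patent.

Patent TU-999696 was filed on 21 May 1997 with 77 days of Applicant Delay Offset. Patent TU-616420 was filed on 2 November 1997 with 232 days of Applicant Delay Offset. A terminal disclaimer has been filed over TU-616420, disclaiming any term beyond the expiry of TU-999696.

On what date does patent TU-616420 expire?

Natural term of TU-616420:
  Base: filing + 15 years → 2 November 2012.
  Applicant Delay Offset: −232 days → 15 March 2012.
Expiry of referenced patent TU-999696:
  Base: filing + 15 years → 21 May 2012.
  Applicant Delay Offset: −77 days → 5 March 2012.
Terminal disclaimer: TU-616420 expires on the earlier of 15 March 2012 and 5 March 2012.

March 5, 2012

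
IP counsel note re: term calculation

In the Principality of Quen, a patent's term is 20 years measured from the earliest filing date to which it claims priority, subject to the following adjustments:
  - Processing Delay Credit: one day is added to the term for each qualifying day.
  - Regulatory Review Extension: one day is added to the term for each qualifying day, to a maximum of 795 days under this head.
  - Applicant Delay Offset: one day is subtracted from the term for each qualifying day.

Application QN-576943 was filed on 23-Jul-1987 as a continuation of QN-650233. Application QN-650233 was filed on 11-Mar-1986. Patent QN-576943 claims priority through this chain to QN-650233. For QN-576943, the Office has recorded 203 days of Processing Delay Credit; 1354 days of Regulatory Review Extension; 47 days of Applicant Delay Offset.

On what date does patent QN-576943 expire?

Earliest priority filing: 11 March 1986.
Base term: 11 March 1986 + 20 years → 11 March 2006.
Processing Delay Credit: +203 days → 30 September 2006.
Regulatory Review Extension: 1354 days claimed exceeds the 795-day cap, so +795 days → 3 December 2008.
Applicant Delay Offset: −47 days → 17 October 2008.

October 17, 2008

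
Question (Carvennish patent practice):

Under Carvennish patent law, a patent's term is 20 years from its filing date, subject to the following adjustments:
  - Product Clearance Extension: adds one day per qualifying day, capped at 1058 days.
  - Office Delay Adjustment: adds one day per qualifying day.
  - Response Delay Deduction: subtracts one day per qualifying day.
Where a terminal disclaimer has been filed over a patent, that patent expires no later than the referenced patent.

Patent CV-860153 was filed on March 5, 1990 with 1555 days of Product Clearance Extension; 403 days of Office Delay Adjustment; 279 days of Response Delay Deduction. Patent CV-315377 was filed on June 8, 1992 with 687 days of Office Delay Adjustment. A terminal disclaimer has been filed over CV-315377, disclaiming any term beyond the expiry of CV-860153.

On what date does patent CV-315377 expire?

Natural term of CV-315377:
  Base: filing + 20 years → 8 June 2012.
  Office Delay Adjustment: +687 days → 26 April 2014.
Expiry of referenced patent CV-860153:
  Base: filing + 20 years → 5 March 2010.
  Product Clearance Extension: 1555 days claimed exceeds the 1058-day cap, so +1058 days → 26 January 2013.
  Office Delay Adjustment: +403 days → 5 March 2014.
  Response Delay Deduction: −279 days → 30 May 2013.
Terminal disclaimer: CV-315377 expires on the earlier of 26 April 2014 and 30 May 2013.

2013-05-30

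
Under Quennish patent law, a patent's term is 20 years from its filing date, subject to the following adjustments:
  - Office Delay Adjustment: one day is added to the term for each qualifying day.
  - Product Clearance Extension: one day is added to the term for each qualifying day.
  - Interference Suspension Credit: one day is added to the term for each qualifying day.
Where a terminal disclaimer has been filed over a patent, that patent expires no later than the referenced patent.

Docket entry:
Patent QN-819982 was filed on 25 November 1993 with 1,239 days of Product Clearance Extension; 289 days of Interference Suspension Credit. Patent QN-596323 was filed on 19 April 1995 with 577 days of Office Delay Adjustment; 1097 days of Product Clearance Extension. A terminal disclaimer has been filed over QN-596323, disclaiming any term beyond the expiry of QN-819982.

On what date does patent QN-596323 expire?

2018-01-31

Natural term of QN-596323:
  Base: filing + 20 years → 19 April 2015.
  Office Delay Adjustment: +577 days → 16 November 2016.
  Product Clearance Extension: +1097 days → 18 November 2019.
Expiry of referenced patent QN-819982:
  Base: filing + 20 years → 25 November 2013.
  Product Clearance Extension: +1239 days → 17 April 2017.
  Interference Suspension Credit: +289 days → 31 January 2018.
Terminal disclaimer: QN-596323 expires on the earlier of 18 November 2019 and 31 January 2018.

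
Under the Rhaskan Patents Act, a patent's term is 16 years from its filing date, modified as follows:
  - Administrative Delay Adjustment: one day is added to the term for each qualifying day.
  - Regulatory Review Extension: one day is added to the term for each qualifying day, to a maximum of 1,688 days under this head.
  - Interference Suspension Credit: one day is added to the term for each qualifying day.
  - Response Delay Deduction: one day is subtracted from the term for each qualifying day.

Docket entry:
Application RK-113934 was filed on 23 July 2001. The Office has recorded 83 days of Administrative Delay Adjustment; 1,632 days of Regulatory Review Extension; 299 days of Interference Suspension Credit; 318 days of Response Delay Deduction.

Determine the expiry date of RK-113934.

Base term: filing date + 16 years → 23 July 2017.
Administrative Delay Adjustment: +83 days → 14 October 2017.
Regulatory Review Extension: 1632 days (within the 1688-day cap) → +1632 days → 3 April 2022.
Interference Suspension Credit: +299 days → 27 January 2023.
Response Delay Deduction: −318 days → 15 March 2022.

March 15, 2022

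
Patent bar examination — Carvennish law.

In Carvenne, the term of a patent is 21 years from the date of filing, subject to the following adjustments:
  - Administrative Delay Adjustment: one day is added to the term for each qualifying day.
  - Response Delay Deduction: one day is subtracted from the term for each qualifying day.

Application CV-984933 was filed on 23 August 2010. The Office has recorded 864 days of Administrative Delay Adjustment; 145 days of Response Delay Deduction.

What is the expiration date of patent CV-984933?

August 11, 2033

Base term: filing date + 21 years → 23 August 2031.
Administrative Delay Adjustment: +864 days → 3 January 2034.
Response Delay Deduction: −145 days → 11 August 2033.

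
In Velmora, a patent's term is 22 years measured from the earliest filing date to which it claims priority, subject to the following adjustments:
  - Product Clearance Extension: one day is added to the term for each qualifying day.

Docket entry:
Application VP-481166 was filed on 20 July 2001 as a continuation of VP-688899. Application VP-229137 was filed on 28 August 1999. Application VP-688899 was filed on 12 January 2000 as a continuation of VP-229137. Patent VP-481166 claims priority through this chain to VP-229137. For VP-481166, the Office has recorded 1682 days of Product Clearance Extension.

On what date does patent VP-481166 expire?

Earliest priority filing: 28 August 1999.
Base term: 28 August 1999 + 22 years → 28 August 2021.
Product Clearance Extension: +1682 days → 6 April 2026.

April 6, 2026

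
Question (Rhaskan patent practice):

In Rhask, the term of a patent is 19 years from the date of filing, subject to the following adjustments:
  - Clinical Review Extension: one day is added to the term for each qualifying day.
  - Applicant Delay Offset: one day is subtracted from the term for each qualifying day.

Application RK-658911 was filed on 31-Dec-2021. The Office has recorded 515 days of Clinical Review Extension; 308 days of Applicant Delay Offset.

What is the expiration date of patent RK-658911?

Base term: filing date + 19 years → 31 December 2040.
Clinical Review Extension: +515 days → 30 May 2042.
Applicant Delay Offset: −308 days → 26 July 2041.

2041-07-26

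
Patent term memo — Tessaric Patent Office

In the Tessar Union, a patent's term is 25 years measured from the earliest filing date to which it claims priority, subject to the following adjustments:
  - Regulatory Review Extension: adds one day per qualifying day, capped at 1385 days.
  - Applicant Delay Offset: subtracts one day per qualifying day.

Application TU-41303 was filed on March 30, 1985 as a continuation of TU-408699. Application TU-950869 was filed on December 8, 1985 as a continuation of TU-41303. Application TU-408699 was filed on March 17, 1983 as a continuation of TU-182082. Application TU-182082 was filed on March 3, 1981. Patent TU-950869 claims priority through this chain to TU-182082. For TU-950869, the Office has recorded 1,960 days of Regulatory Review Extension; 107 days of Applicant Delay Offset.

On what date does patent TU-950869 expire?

September 1, 2009

Earliest priority filing: 3 March 1981.
Base term: 3 March 1981 + 25 years → 3 March 2006.
Regulatory Review Extension: 1960 days claimed exceeds the 1385-day cap, so +1385 days → 17 December 2009.
Applicant Delay Offset: −107 days → 1 September 2009.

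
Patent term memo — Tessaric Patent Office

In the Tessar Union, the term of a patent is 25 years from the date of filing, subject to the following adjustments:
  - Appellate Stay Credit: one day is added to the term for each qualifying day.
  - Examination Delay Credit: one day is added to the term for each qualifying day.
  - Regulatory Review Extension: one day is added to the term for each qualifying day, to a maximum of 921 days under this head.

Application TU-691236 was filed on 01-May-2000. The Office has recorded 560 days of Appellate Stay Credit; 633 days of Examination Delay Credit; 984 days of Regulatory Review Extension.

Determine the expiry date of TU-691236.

2031-02-13

Base term: filing date + 25 years → 1 May 2025.
Appellate Stay Credit: +560 days → 12 November 2026.
Examination Delay Credit: +633 days → 6 August 2028.
Regulatory Review Extension: 984 days claimed exceeds the 921-day cap, so +921 days → 13 February 2031.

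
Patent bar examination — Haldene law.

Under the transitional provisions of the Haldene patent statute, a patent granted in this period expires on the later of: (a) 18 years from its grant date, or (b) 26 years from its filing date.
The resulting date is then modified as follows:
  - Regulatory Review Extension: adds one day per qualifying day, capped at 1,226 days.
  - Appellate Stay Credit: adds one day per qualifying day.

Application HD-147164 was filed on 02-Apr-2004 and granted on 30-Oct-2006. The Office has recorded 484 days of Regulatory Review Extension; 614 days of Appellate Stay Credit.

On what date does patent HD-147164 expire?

(a) grant + 18 years → 30 October 2024.
(b) filing + 26 years → 2 April 2030.
Later of the two: 2 April 2030.
Regulatory Review Extension: 484 days (within the 1226-day cap) → +484 days → 30 July 2031.
Appellate Stay Credit: +614 days → 4 April 2033.

2033-04-04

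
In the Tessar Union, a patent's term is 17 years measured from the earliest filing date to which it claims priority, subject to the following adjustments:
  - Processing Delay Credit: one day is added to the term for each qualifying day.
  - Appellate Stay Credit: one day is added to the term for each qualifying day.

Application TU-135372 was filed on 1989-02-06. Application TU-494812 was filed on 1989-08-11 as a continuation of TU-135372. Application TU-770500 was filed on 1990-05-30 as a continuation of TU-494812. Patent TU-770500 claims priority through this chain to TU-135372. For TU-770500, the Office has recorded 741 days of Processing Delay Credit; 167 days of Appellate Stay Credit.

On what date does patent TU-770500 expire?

2008-08-02

Earliest priority filing: 6 February 1989.
Base term: 6 February 1989 + 17 years → 6 February 2006.
Processing Delay Credit: +741 days → 17 February 2008.
Appellate Stay Credit: +167 days → 2 August 2008.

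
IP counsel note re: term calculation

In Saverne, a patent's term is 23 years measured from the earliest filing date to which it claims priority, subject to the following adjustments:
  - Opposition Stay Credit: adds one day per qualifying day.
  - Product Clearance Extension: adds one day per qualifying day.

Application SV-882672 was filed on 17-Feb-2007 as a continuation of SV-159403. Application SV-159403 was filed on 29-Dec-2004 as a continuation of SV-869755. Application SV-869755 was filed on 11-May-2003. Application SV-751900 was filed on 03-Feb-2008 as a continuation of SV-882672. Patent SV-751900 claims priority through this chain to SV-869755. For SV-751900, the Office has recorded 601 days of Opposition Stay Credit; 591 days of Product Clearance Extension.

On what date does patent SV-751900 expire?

Earliest priority filing: 11 May 2003.
Base term: 11 May 2003 + 23 years → 11 May 2026.
Opposition Stay Credit: +601 days → 2 January 2028.
Product Clearance Extension: +591 days → 15 August 2029.

2029-08-15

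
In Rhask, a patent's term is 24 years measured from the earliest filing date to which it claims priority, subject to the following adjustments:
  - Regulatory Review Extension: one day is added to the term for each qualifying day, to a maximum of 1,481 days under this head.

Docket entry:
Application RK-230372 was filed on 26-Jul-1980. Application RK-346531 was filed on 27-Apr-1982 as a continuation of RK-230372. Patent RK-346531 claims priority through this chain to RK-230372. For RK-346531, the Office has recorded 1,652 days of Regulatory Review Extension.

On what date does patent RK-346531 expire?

Earliest priority filing: 26 July 1980.
Base term: 26 July 1980 + 24 years → 26 July 2004.
Regulatory Review Extension: 1652 days claimed exceeds the 1481-day cap, so +1481 days → 15 August 2008.

August 15, 2008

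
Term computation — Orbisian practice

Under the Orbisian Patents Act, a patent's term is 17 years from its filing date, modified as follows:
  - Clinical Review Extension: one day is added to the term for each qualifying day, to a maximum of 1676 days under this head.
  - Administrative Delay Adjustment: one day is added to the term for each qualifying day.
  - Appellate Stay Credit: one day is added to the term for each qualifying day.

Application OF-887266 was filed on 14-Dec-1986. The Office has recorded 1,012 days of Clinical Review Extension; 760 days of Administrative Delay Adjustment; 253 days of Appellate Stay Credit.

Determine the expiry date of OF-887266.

Base term: filing date + 17 years → 14 December 2003.
Clinical Review Extension: 1012 days (within the 1676-day cap) → +1012 days → 21 September 2006.
Administrative Delay Adjustment: +760 days → 20 October 2008.
Appellate Stay Credit: +253 days → 30 June 2009.

June 30, 2009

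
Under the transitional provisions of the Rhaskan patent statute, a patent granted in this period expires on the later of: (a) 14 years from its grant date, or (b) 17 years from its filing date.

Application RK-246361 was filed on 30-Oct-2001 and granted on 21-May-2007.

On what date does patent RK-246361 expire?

(a) grant + 14 years → 21 May 2021.
(b) filing + 17 years → 30 October 2018.
Later of the two: 21 May 2021.

2021-05-21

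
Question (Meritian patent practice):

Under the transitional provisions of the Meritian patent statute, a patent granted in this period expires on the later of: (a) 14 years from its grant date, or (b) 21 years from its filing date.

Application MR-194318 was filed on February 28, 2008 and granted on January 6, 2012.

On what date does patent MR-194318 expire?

(a) grant + 14 years → 6 January 2026.
(b) filing + 21 years → 28 February 2029.
Later of the two: 28 February 2029.

2029-02-28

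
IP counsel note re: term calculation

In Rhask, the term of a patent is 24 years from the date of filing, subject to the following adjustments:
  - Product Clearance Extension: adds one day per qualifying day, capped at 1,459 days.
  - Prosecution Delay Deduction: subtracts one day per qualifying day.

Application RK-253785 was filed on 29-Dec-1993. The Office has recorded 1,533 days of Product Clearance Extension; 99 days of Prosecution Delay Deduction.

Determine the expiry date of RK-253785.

Base term: filing date + 24 years → 29 December 2017.
Product Clearance Extension: 1533 days claimed exceeds the 1459-day cap, so +1459 days → 27 December 2021.
Prosecution Delay Deduction: −99 days → 19 September 2021.

2021-09-19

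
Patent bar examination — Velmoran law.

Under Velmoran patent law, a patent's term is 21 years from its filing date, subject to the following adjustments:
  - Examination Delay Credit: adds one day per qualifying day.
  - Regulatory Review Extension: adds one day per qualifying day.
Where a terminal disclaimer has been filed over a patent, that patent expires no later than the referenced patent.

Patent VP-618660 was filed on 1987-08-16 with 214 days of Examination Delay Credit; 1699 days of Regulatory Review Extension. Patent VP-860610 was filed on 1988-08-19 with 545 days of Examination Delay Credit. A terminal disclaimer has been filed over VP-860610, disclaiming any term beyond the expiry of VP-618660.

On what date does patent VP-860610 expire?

2011-02-15

Natural term of VP-860610:
  Base: filing + 21 years → 19 August 2009.
  Examination Delay Credit: +545 days → 15 February 2011.
Expiry of referenced patent VP-618660:
  Base: filing + 21 years → 16 August 2008.
  Examination Delay Credit: +214 days → 18 March 2009.
  Regulatory Review Extension: +1699 days → 11 November 2013.
Terminal disclaimer: VP-860610 expires on the earlier of 15 February 2011 and 11 November 2013.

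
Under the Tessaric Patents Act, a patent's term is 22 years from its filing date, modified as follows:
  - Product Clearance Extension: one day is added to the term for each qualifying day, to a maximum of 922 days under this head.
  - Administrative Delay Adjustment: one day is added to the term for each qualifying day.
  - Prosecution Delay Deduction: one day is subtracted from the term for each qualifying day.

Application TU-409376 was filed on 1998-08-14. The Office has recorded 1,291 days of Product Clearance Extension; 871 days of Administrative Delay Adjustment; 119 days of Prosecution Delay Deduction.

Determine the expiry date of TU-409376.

Base term: filing date + 22 years → 14 August 2020.
Product Clearance Extension: 1291 days claimed exceeds the 922-day cap, so +922 days → 22 February 2023.
Administrative Delay Adjustment: +871 days → 12 July 2025.
Prosecution Delay Deduction: −119 days → 15 March 2025.

2025-03-15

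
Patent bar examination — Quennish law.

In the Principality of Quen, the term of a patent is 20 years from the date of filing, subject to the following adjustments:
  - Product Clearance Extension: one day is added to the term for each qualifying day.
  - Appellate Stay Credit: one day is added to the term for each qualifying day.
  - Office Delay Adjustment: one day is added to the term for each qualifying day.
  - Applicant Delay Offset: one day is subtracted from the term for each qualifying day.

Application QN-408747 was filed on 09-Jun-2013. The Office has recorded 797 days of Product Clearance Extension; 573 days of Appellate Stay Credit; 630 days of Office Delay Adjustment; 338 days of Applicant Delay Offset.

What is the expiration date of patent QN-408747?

Base term: filing date + 20 years → 9 June 2033.
Product Clearance Extension: +797 days → 15 August 2035.
Appellate Stay Credit: +573 days → 10 March 2037.
Office Delay Adjustment: +630 days → 30 November 2038.
Applicant Delay Offset: −338 days → 27 December 2037.

2037-12-27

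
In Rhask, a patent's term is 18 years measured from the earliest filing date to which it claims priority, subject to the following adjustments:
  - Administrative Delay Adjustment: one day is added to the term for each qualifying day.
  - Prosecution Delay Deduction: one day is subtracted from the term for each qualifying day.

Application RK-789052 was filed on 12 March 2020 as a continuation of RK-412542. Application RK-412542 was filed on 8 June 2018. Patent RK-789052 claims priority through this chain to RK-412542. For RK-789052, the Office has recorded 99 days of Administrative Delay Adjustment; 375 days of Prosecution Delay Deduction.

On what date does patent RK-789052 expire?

Earliest priority filing: 8 June 2018.
Base term: 8 June 2018 + 18 years → 8 June 2036.
Administrative Delay Adjustment: +99 days → 15 September 2036.
Prosecution Delay Deduction: −375 days → 6 September 2035.

September 6, 2035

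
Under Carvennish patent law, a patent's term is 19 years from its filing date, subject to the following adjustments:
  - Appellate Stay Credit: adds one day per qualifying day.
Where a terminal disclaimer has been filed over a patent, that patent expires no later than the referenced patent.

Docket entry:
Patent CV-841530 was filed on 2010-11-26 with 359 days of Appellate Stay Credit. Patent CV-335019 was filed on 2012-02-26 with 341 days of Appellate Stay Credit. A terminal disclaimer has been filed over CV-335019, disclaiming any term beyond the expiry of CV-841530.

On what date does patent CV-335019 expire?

Natural term of CV-335019:
  Base: filing + 19 years → 26 February 2031.
  Appellate Stay Credit: +341 days → 2 February 2032.
Expiry of referenced patent CV-841530:
  Base: filing + 19 years → 26 November 2029.
  Appellate Stay Credit: +359 days → 20 November 2030.
Terminal disclaimer: CV-335019 expires on the earlier of 2 February 2032 and 20 November 2030.

November 20, 2030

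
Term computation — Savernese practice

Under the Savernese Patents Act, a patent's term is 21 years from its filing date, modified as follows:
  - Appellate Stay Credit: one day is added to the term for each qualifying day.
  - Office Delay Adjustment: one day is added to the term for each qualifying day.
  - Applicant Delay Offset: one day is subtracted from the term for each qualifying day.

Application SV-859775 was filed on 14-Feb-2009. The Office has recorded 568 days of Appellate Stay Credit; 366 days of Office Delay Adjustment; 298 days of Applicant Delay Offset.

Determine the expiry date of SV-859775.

Base term: filing date + 21 years → 14 February 2030.
Appellate Stay Credit: +568 days → 5 September 2031.
Office Delay Adjustment: +366 days → 5 September 2032.
Applicant Delay Offset: −298 days → 12 November 2031.

November 12, 2031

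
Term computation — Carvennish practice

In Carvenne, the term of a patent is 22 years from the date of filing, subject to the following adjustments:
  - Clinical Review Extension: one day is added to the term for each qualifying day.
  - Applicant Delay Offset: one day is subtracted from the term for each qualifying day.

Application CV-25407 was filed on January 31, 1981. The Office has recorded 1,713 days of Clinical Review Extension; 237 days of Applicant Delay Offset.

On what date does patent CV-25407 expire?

2007-02-15

Base term: filing date + 22 years → 31 January 2003.
Clinical Review Extension: +1713 days → 10 October 2007.
Applicant Delay Offset: −237 days → 15 February 2007.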